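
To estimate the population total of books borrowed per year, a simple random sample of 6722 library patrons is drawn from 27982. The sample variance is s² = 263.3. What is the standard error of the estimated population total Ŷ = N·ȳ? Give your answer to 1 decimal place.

Var(Ŷ) = N²·Var(ȳ) = N²·(1 − n/N)·s²/n.
f = 6722/27982 = 0.24022586; Var(ȳ) = 0.75977414·263.3/6722 = 0.029760269.
Var(Ŷ) = 27982² · 0.029760269 = 2.3302062 × 10^7.
SE(Ŷ) = √(2.3302062 × 10^7) = 4827.2.

4827.2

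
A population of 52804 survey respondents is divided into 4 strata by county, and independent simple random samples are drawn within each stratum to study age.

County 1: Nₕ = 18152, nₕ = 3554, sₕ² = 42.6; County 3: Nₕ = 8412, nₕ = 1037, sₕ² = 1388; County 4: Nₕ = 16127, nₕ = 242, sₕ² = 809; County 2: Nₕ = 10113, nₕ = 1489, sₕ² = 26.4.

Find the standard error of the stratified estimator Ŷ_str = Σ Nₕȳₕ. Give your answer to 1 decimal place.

30727.1

Var(Ŷ_str) = Σₕ Nₕ²(1 − fₕ)sₕ²/nₕ.
County 1: 18152²·(1 − 3554/18152)·42.6/3554 = 3.1762159 × 10^6.
County 3: 8412²·(1 − 1037/8412)·1388/1037 = 8.3037067 × 10^7.
County 4: 16127²·(1 − 242/16127)·809/242 = 8.5639468 × 10^8.
County 2: 10113²·(1 − 1489/10113)·26.4/1489 = 1.5463151 × 10^6.
Sum = 9.4415428 × 10^8.
SE = √(9.4415428 × 10^8) = 30727.1.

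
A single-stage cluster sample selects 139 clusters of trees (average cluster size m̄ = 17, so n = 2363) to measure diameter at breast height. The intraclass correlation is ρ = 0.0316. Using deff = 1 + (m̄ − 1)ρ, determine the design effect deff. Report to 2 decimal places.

deff = 1 + (17 − 1)·0.0316 = 1 + 0.5056 = 1.5056.

1.51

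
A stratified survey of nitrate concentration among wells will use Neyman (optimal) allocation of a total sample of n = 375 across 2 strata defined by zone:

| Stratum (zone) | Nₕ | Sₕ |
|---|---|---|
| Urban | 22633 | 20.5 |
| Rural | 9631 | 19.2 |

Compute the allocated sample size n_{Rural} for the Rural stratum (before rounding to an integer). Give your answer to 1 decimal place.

106.9

Neyman allocation: nₕ = n·NₕSₕ / Σⱼ NⱼSⱼ.
Σ NⱼSⱼ = 22633·20.5 + 9631·19.2 = 648891.7.
n_{Rural} = 375·9631·19.2 / 648891.7 = 106.9.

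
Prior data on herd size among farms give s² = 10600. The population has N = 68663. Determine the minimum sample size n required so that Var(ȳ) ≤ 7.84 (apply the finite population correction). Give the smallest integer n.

Without fpc, n₀ = s²/D = 10600/7.84 = 1352.0408.
With fpc, (1 − n/N)·s²/n ≤ D requires n ≥ n₀/(1 + n₀/N) = 1352.0408/(1 + 1352.0408/68663) = 1325.9319.
Rounding up, n = 1326.

1326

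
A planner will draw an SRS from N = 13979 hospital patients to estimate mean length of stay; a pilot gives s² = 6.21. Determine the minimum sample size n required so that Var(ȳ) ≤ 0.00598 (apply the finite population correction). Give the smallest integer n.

Without fpc, n₀ = s²/D = 6.21/0.00598 = 1038.4615.
With fpc, (1 − n/N)·s²/n ≤ D requires n ≥ n₀/(1 + n₀/N) = 1038.4615/(1 + 1038.4615/13979) = 966.6516.
Rounding up, n = 967.

967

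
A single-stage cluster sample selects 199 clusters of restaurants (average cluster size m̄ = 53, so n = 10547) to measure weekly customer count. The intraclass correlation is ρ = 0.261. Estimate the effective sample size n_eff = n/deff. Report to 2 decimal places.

deff = 1 + (53 − 1)·0.261 = 1 + 13.572 = 14.572.
n_eff = 10547 / 14.572 = 723.79.

723.79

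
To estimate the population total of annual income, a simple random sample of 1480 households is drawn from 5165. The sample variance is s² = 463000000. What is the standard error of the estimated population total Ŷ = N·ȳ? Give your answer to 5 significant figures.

2.4401 × 10^6

Var(Ŷ) = N²·Var(ȳ) = N²·(1 − n/N)·s²/n.
f = 1480/5165 = 0.28654405; Var(ȳ) = 0.71345595·463000000/1480 = 223196.02.
Var(Ŷ) = 5165² · 223196.02 = 5.9542504 × 10^12.
SE(Ŷ) = √(5.9542504 × 10^12) = 2.4401 × 10^6.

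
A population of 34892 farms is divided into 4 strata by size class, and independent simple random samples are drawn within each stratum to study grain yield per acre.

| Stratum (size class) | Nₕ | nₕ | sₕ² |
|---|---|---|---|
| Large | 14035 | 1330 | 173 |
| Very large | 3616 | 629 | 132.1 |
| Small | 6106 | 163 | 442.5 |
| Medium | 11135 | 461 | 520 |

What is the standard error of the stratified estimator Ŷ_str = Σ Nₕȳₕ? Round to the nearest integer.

16064

Var(Ŷ_str) = Σₕ Nₕ²(1 − fₕ)sₕ²/nₕ.
Large: 14035²·(1 − 1330/14035)·173/1330 = 2.3194315 × 10^7.
Very large: 3616²·(1 − 629/3616)·132.1/629 = 2.26838 × 10^6.
Small: 6106²·(1 − 163/6106)·442.5/163 = 9.8511788 × 10^7.
Medium: 11135²·(1 − 461/11135)·520/461 = 1.3406637 × 10^8.
Sum = 2.5804085 × 10^8.
SE = √(2.5804085 × 10^8) = 16064.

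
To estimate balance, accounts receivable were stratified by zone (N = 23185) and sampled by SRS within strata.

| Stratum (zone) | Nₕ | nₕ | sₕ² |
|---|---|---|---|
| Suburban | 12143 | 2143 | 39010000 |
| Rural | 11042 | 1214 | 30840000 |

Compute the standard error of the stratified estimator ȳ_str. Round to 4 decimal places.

Var(ȳ_str) = Σₕ Wₕ²(1 − fₕ)sₕ²/nₕ with Wₕ = Nₕ/N, N = 23185.
Suburban: Wₕ = 0.52374380; term = 0.52374380²·(1 − 0.17648028)·39010000/2143 = 4112.1181.
Rural: Wₕ = 0.47625620; term = 0.47625620²·(1 − 0.10994385)·30840000/1214 = 5128.5474.
Sum = 9240.6655.
SE = √(9240.6655) = 96.1284.

96.1284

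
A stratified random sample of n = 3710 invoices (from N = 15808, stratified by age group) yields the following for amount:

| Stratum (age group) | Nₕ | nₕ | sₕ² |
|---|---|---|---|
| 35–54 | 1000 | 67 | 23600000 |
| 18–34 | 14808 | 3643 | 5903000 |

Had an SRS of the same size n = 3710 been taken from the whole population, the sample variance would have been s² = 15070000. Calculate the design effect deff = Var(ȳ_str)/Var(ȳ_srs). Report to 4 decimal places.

Var(ȳ_str) = Σ Wₕ²(1−fₕ)sₕ²/nₕ with Wₕ = Nₕ/15808:
  35–54: (1000/15808)²·(1−67/1000)·23600000/67 = 1315.1188
  18–34: (14808/15808)²·(1−3643/14808)·5903000/3643 = 1072.0496
  → Var(ȳ_str) = 2387.1684.
Var(ȳ_srs) = (1 − 3710/15808)·15070000/3710 = 3108.6798.
deff = 2387.1684 / 3108.6798 = 0.7679.

0.7679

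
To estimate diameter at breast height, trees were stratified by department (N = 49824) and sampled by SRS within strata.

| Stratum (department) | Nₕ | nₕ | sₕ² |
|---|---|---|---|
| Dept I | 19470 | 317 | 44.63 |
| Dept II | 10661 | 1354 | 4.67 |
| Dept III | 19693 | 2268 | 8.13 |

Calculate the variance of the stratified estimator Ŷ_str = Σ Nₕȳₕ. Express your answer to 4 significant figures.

5.407 × 10^7

Var(Ŷ_str) = Σₕ Nₕ²(1 − fₕ)sₕ²/nₕ.
Dept I: 19470²·(1 − 317/19470)·44.63/317 = 5.250134 × 10^7.
Dept II: 10661²·(1 − 1354/10661)·4.67/1354 = 342220.38.
Dept III: 19693²·(1 − 2268/19693)·8.13/2268 = 1.2300766 × 10^6.
Sum = 5.4073637 × 10^7.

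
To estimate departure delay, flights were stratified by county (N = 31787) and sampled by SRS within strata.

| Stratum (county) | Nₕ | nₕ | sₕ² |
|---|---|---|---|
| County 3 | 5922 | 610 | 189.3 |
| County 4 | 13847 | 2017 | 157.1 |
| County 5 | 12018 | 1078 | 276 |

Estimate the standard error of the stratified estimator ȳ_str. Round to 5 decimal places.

0.23580

Var(ȳ_str) = Σₕ Wₕ²(1 − fₕ)sₕ²/nₕ with Wₕ = Nₕ/N, N = 31787.
County 3: Wₕ = 0.18630258; term = 0.18630258²·(1 − 0.10300574)·189.3/610 = 0.0096615802.
County 4: Wₕ = 0.43561833; term = 0.43561833²·(1 − 0.14566332)·157.1/2017 = 0.012627333.
County 5: Wₕ = 0.37807909; term = 0.37807909²·(1 − 0.08969879)·276/1078 = 0.033315072.
Sum = 0.055603985.
SE = √(0.055603985) = 0.23580.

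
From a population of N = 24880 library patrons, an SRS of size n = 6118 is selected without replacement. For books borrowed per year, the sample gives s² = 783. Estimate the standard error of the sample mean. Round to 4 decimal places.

Under SRS without replacement, Var(ȳ) = (1 − f)·s²/n with f = n/N = 6118/24880 = 0.24590032.
Var(ȳ) = (1 − 0.24590032)·783/6118 = 0.75409968·0.127983 = 0.09651194.
SE(ȳ) = √(0.09651194) = 0.3107.

0.3107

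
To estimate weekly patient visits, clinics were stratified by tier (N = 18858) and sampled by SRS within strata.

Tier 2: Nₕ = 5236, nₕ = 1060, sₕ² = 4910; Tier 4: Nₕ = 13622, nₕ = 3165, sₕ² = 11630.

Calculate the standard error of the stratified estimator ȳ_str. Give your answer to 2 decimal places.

1.33

Var(ȳ_str) = Σₕ Wₕ²(1 − fₕ)sₕ²/nₕ with Wₕ = Nₕ/N, N = 18858.
Tier 2: Wₕ = 0.27765405; term = 0.27765405²·(1 − 0.20244461)·4910/1060 = 0.28480296.
Tier 4: Wₕ = 0.72234595; term = 0.72234595²·(1 − 0.23234474)·11630/3165 = 1.4718472.
Sum = 1.7566502.
SE = √(1.7566502) = 1.33.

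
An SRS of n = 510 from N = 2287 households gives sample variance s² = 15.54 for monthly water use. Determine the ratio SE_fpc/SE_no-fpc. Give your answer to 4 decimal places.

f = n/N = 510/2287 = 0.22299956.
SE_no-fpc = √(s²/n) = 0.17455827; SE_fpc = √((1−f)s²/n) = 0.15386897.
Ratio = √(1−f) = 0.88147628.

0.8815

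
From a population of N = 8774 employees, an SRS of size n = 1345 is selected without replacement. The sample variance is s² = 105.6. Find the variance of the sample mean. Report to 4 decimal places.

Under SRS without replacement, Var(ȳ) = (1 − f)·s²/n with f = n/N = 1345/8774 = 0.15329382.
Var(ȳ) = (1 − 0.15329382)·105.6/1345 = 0.84670618·0.078513011 = 0.066477452.

0.0665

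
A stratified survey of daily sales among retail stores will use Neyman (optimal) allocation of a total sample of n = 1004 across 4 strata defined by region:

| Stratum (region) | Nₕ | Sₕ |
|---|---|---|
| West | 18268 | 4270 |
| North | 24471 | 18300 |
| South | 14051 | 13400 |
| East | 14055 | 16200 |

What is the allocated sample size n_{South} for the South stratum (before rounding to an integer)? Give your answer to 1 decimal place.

Neyman allocation: nₕ = n·NₕSₕ / Σⱼ NⱼSⱼ.
Σ NⱼSⱼ = 18268·4270 + 24471·18300 + 14051·13400 + 14055·16200 = 9.4179806 × 10^8.
n_{South} = 1004·14051·13400 / (9.4179806 × 10^8) = 200.7.

200.7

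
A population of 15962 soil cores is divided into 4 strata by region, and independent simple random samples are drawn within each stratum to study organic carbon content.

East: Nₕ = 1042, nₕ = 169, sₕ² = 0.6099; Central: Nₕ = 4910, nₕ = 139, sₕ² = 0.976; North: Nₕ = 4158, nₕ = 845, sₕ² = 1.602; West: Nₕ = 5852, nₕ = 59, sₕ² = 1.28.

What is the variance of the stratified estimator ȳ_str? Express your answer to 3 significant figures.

0.00365

Var(ȳ_str) = Σₕ Wₕ²(1 − fₕ)sₕ²/nₕ with Wₕ = Nₕ/N, N = 15962.
East: Wₕ = 0.06528004; term = 0.06528004²·(1 − 0.16218810)·0.6099/169 = 1.2884847 × 10^-5.
Central: Wₕ = 0.30760556; term = 0.30760556²·(1 − 0.02830957)·0.976/139 = 6.4558185 × 10^-4.
North: Wₕ = 0.26049367; term = 0.26049367²·(1 − 0.20322270)·1.602/845 = 1.0250313 × 10^-4.
West: Wₕ = 0.36662072; term = 0.36662072²·(1 − 0.01008202)·1.28/59 = 0.0028866305.
Sum = 0.0036476003.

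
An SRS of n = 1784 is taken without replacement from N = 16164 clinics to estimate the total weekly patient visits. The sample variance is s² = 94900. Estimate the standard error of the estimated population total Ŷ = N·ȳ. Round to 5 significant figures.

Var(Ŷ) = N²·Var(ȳ) = N²·(1 − n/N)·s²/n.
f = 1784/16164 = 0.11036872; Var(ȳ) = 0.88963128·94900/1784 = 47.323996.
Var(Ŷ) = 16164² · 47.323996 = 1.2364572 × 10^10.
SE(Ŷ) = √(1.2364572 × 10^10) = 111200.

111200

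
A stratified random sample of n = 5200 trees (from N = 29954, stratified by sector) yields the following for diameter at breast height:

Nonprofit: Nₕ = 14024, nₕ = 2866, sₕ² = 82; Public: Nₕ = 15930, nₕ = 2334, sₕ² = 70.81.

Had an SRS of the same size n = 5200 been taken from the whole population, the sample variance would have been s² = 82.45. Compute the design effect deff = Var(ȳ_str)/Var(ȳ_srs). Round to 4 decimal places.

0.9397

Var(ȳ_str) = Σ Wₕ²(1−fₕ)sₕ²/nₕ with Wₕ = Nₕ/29954:
  Nonprofit: (14024/29954)²·(1−2866/14024)·82/2866 = 0.004989836
  Public: (15930/29954)²·(1−2334/15930)·70.81/2334 = 0.0073233708
  → Var(ȳ_str) = 0.012313207.
Var(ȳ_srs) = (1 − 5200/29954)·82.45/5200 = 0.013103215.
deff = 0.012313207 / 0.013103215 = 0.9397.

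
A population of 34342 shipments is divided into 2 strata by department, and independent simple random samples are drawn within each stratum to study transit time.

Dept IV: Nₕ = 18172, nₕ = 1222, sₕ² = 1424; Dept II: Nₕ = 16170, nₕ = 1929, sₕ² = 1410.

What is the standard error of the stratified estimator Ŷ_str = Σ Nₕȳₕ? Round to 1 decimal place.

Var(Ŷ_str) = Σₕ Nₕ²(1 − fₕ)sₕ²/nₕ.
Dept IV: 18172²·(1 − 1222/18172)·1424/1222 = 3.589312 × 10^8.
Dept II: 16170²·(1 − 1929/16170)·1410/1929 = 1.6832065 × 10^8.
Sum = 5.2725185 × 10^8.
SE = √(5.2725185 × 10^8) = 22962.0.

22962.0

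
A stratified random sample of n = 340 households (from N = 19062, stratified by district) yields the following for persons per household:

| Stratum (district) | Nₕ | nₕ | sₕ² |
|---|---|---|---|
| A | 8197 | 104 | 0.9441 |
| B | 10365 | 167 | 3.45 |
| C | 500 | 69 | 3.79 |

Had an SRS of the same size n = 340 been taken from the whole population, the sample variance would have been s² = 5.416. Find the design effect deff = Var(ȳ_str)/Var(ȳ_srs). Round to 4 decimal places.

0.4921

Var(ȳ_str) = Σ Wₕ²(1−fₕ)sₕ²/nₕ with Wₕ = Nₕ/19062:
  A: (8197/19062)²·(1−104/8197)·0.9441/104 = 0.0016573423
  B: (10365/19062)²·(1−167/10365)·3.45/167 = 0.0060096615
  C: (500/19062)²·(1−69/500)·3.79/69 = 3.2576203 × 10^-5
  → Var(ȳ_str) = 0.00769958.
Var(ȳ_srs) = (1 − 340/19062)·5.416/340 = 0.015645286.
deff = 0.00769958 / 0.015645286 = 0.4921.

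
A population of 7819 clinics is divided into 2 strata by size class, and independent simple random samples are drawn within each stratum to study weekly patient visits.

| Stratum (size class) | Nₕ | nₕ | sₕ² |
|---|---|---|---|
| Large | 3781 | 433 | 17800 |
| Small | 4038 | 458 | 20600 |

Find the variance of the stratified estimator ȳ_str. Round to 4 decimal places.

19.1471

Var(ȳ_str) = Σₕ Wₕ²(1 − fₕ)sₕ²/nₕ with Wₕ = Nₕ/N, N = 7819.
Large: Wₕ = 0.48356567; term = 0.48356567²·(1 − 0.11451997)·17800/433 = 8.5118078.
Small: Wₕ = 0.51643433; term = 0.51643433²·(1 − 0.11342249)·20600/458 = 10.635273.
Sum = 19.147081.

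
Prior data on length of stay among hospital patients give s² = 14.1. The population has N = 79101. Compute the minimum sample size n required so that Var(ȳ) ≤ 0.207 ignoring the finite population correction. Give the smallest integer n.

69

Without fpc, n₀ = s²/D = 14.1/0.207 = 68.1159.
Rounding up, n = 69.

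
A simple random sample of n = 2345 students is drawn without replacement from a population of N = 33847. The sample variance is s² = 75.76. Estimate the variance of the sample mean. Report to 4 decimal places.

0.0301

Under SRS without replacement, Var(ȳ) = (1 − f)·s²/n with f = n/N = 2345/33847 = 0.06928236.
Var(ȳ) = (1 − 0.06928236)·75.76/2345 = 0.93071764·0.032307036 = 0.030068729.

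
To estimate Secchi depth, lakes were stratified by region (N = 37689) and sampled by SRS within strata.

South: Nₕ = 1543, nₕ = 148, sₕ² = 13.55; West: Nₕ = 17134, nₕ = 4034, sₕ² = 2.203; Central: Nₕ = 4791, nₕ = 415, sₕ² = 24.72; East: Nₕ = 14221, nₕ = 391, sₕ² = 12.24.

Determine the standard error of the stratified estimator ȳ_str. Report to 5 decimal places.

0.07375

Var(ȳ_str) = Σₕ Wₕ²(1 − fₕ)sₕ²/nₕ with Wₕ = Nₕ/N, N = 37689.
South: Wₕ = 0.04094033; term = 0.04094033²·(1 − 0.09591704)·13.55/148 = 1.3873578 × 10^-4.
West: Wₕ = 0.45461541; term = 0.45461541²·(1 − 0.23543831)·2.203/4034 = 8.6293768 × 10^-5.
Central: Wₕ = 0.12711932; term = 0.12711932²·(1 − 0.08662075)·24.72/415 = 8.7917357 × 10^-4.
East: Wₕ = 0.37732495; term = 0.37732495²·(1 − 0.02749455)·12.24/391 = 0.0043343876.
Sum = 0.0054385907.
SE = √(0.0054385907) = 0.07375.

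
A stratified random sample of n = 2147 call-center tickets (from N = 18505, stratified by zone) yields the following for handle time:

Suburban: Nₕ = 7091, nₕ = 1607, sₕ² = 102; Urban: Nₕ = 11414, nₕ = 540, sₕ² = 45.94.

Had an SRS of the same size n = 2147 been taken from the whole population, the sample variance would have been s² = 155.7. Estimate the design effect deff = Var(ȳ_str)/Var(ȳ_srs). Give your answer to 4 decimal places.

0.5934

Var(ȳ_str) = Σ Wₕ²(1−fₕ)sₕ²/nₕ with Wₕ = Nₕ/18505:
  Suburban: (7091/18505)²·(1−1607/7091)·102/1607 = 0.0072079381
  Urban: (11414/18505)²·(1−540/11414)·45.94/540 = 0.030835163
  → Var(ȳ_str) = 0.038043101.
Var(ȳ_srs) = (1 − 2147/18505)·155.7/2147 = 0.064105853.
deff = 0.038043101 / 0.064105853 = 0.5934.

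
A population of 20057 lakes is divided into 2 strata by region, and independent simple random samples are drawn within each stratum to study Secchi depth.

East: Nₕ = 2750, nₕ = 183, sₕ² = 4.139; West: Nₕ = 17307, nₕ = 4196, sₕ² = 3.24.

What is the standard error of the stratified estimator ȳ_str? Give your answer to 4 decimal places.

0.0289

Var(ȳ_str) = Σₕ Wₕ²(1 − fₕ)sₕ²/nₕ with Wₕ = Nₕ/N, N = 20057.
East: Wₕ = 0.13710924; term = 0.13710924²·(1 − 0.06654545)·4.139/183 = 3.9689073 × 10^-4.
West: Wₕ = 0.86289076; term = 0.86289076²·(1 − 0.24244525)·3.24/4196 = 4.3554717 × 10^-4.
Sum = 8.324379 × 10^-4.
SE = √(8.324379 × 10^-4) = 0.0289.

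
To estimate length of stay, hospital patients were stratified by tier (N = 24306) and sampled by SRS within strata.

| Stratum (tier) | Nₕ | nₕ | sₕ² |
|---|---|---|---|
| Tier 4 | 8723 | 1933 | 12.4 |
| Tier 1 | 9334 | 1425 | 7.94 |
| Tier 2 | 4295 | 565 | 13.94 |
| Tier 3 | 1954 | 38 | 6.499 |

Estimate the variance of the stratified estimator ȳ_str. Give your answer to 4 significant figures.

0.003092

Var(ȳ_str) = Σₕ Wₕ²(1 − fₕ)sₕ²/nₕ with Wₕ = Nₕ/N, N = 24306.
Tier 4: Wₕ = 0.35888258; term = 0.35888258²·(1 − 0.22159807)·12.4/1933 = 6.4312959 × 10^-4.
Tier 1: Wₕ = 0.38402041; term = 0.38402041²·(1 − 0.15266767)·7.94/1425 = 6.9625451 × 10^-4.
Tier 2: Wₕ = 0.17670534; term = 0.17670534²·(1 − 0.13154831)·13.94/565 = 6.6905118 × 10^-4.
Tier 3: Wₕ = 0.08039167; term = 0.08039167²·(1 − 0.01944729)·6.499/38 = 0.0010838171.
Sum = 0.0030922524.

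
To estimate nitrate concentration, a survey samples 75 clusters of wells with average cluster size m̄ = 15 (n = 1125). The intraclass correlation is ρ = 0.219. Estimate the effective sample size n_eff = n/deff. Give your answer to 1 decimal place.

276.7

deff = 1 + (15 − 1)·0.219 = 1 + 3.066 = 4.066.
n_eff = 1125 / 4.066 = 276.7.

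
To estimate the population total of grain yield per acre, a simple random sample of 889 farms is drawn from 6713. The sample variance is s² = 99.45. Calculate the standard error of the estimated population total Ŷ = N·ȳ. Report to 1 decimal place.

2091.3

Var(Ŷ) = N²·Var(ȳ) = N²·(1 − n/N)·s²/n.
f = 889/6713 = 0.13242961; Var(ȳ) = 0.86757039·99.45/889 = 0.097052728.
Var(Ŷ) = 6713² · 0.097052728 = 4.3736199 × 10^6.
SE(Ŷ) = √(4.3736199 × 10^6) = 2091.3.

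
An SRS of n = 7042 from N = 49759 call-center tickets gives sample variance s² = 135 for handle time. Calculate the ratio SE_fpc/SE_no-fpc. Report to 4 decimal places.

0.9265

f = n/N = 7042/49759 = 0.14152214.
SE_no-fpc = √(s²/n) = 0.13845826; SE_fpc = √((1−f)s²/n) = 0.12828723.
Ratio = √(1−f) = 0.92654080.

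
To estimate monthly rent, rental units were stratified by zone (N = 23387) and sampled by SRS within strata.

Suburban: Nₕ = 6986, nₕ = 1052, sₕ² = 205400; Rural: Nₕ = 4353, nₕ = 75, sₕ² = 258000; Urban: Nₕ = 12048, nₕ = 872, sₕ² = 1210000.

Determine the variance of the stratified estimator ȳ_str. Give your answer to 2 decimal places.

Var(ȳ_str) = Σₕ Wₕ²(1 − fₕ)sₕ²/nₕ with Wₕ = Nₕ/N, N = 23387.
Suburban: Wₕ = 0.29871296; term = 0.29871296²·(1 − 0.15058689)·205400/1052 = 14.798299.
Rural: Wₕ = 0.18612905; term = 0.18612905²·(1 − 0.01722950)·258000/75 = 117.1221.
Urban: Wₕ = 0.51515799; term = 0.51515799²·(1 − 0.07237716)·1210000/872 = 341.60263.
Sum = 473.52303.

473.52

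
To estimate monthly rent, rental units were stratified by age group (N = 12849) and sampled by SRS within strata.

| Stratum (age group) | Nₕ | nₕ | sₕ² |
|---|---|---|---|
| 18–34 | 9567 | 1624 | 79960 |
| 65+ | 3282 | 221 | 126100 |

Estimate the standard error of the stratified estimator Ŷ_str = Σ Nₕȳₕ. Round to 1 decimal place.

97333.2

Var(Ŷ_str) = Σₕ Nₕ²(1 − fₕ)sₕ²/nₕ.
18–34: 9567²·(1 − 1624/9567)·79960/1624 = 3.7415116 × 10^9.
65+: 3282²·(1 − 221/3282)·126100/221 = 5.7322447 × 10^9.
Sum = 9.4737563 × 10^9.
SE = √(9.4737563 × 10^9) = 97333.2.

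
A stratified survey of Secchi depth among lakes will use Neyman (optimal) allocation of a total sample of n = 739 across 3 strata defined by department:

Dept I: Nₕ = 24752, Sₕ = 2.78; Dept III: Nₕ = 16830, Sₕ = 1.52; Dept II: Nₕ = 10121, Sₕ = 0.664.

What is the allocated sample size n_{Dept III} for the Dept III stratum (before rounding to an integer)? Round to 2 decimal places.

Neyman allocation: nₕ = n·NₕSₕ / Σⱼ NⱼSⱼ.
Σ NⱼSⱼ = 24752·2.78 + 16830·1.52 + 10121·0.664 = 101112.5.
n_{Dept III} = 739·16830·1.52 / 101112.5 = 186.97.

186.97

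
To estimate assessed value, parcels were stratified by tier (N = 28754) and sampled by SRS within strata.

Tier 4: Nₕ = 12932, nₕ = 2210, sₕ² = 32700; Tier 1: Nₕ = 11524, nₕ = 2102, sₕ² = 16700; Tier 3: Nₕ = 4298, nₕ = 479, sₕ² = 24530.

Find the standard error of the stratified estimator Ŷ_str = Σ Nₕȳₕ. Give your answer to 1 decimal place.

61276.7

Var(Ŷ_str) = Σₕ Nₕ²(1 − fₕ)sₕ²/nₕ.
Tier 4: 12932²·(1 − 2210/12932)·32700/2210 = 2.0516203 × 10^9.
Tier 1: 11524²·(1 − 2102/11524)·16700/2102 = 8.6264103 × 10^8.
Tier 3: 4298²·(1 − 479/4298)·24530/479 = 8.4057816 × 10^8.
Sum = 3.7548395 × 10^9.
SE = √(3.7548395 × 10^9) = 61276.7.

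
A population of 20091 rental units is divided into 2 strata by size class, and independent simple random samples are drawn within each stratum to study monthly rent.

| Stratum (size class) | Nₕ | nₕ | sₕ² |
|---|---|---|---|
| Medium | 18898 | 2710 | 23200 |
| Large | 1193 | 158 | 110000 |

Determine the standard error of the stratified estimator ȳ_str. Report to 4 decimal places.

2.9356

Var(ȳ_str) = Σₕ Wₕ²(1 − fₕ)sₕ²/nₕ with Wₕ = Nₕ/N, N = 20091.
Medium: Wₕ = 0.94062018; term = 0.94062018²·(1 − 0.14340142)·23200/2710 = 6.488206.
Large: Wₕ = 0.05937982; term = 0.05937982²·(1 − 0.13243923)·110000/158 = 2.1296748.
Sum = 8.6178808.
SE = √(8.6178808) = 2.9356.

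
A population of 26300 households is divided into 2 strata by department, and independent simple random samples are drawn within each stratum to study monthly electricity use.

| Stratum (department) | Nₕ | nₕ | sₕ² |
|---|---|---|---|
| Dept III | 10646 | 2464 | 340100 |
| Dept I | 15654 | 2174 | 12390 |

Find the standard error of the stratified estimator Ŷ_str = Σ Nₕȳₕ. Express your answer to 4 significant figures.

Var(Ŷ_str) = Σₕ Nₕ²(1 − fₕ)sₕ²/nₕ.
Dept III: 10646²·(1 − 2464/10646)·340100/2464 = 1.2022973 × 10^10.
Dept I: 15654²·(1 − 2174/15654)·12390/2174 = 1.202616 × 10^9.
Sum = 1.3225589 × 10^10.
SE = √(1.3225589 × 10^10) = 115000.

115000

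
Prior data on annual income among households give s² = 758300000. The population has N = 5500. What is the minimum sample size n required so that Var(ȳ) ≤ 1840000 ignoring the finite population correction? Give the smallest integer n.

413

Without fpc, n₀ = s²/D = 758300000/1840000 = 412.1196.
Rounding up, n = 413.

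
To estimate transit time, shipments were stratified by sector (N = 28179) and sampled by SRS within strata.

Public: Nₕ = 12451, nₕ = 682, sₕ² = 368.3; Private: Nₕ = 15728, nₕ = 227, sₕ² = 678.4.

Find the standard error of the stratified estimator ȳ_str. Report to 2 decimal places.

Var(ȳ_str) = Σₕ Wₕ²(1 − fₕ)sₕ²/nₕ with Wₕ = Nₕ/N, N = 28179.
Public: Wₕ = 0.44185386; term = 0.44185386²·(1 − 0.05477472)·368.3/682 = 0.099657499.
Private: Wₕ = 0.55814614; term = 0.55814614²·(1 − 0.01443286)·678.4/227 = 0.917576.
Sum = 1.0172335.
SE = √(1.0172335) = 1.01.

1.01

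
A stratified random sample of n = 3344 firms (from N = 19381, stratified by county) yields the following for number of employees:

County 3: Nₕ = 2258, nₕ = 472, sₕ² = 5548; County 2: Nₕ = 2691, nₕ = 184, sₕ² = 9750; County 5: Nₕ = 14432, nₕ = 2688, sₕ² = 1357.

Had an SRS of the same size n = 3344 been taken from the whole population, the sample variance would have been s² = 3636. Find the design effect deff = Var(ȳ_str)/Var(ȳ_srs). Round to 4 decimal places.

Var(ȳ_str) = Σ Wₕ²(1−fₕ)sₕ²/nₕ with Wₕ = Nₕ/19381:
  County 3: (2258/19381)²·(1−472/2258)·5548/472 = 0.12619655
  County 2: (2691/19381)²·(1−184/2691)·9750/184 = 0.95170524
  County 5: (14432/19381)²·(1−2688/14432)·1357/2688 = 0.22779321
  → Var(ȳ_str) = 1.305695.
Var(ȳ_srs) = (1 − 3344/19381)·3636/3344 = 0.89971416.
deff = 1.305695 / 0.89971416 = 1.4512.

1.4512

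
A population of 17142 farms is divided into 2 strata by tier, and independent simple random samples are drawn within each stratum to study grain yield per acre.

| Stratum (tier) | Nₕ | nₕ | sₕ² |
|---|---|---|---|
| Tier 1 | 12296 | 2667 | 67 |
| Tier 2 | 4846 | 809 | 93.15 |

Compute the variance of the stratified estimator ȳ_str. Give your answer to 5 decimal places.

Var(ȳ_str) = Σₕ Wₕ²(1 − fₕ)sₕ²/nₕ with Wₕ = Nₕ/N, N = 17142.
Tier 1: Wₕ = 0.71730253; term = 0.71730253²·(1 − 0.21689980)·67/2667 = 0.010122175.
Tier 2: Wₕ = 0.28269747; term = 0.28269747²·(1 − 0.16694181)·93.15/809 = 0.0076657299.
Sum = 0.017787905.

0.01779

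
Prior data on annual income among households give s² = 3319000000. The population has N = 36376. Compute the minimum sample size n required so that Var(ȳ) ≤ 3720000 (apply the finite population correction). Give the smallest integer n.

Without fpc, n₀ = s²/D = 3319000000/3720000 = 892.2043.
With fpc, (1 − n/N)·s²/n ≤ D requires n ≥ n₀/(1 + n₀/N) = 892.2043/(1 + 892.2043/36376) = 870.8448.
Rounding up, n = 871.

871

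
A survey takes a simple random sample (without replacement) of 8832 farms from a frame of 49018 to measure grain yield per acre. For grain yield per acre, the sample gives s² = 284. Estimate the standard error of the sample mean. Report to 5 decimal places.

0.16236

Under SRS without replacement, Var(ȳ) = (1 − f)·s²/n with f = n/N = 8832/49018 = 0.18017871.
Var(ȳ) = (1 − 0.18017871)·284/8832 = 0.81982129·0.032155797 = 0.026362007.
SE(ȳ) = √(0.026362007) = 0.16236.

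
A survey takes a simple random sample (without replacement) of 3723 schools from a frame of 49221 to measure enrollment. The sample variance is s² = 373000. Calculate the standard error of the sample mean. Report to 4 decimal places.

9.6234

Under SRS without replacement, Var(ȳ) = (1 − f)·s²/n with f = n/N = 3723/49221 = 0.07563845.
Var(ȳ) = (1 − 0.07563845)·373000/3723 = 0.92436155·100.18802 = 92.609954.
SE(ȳ) = √(92.609954) = 9.6234.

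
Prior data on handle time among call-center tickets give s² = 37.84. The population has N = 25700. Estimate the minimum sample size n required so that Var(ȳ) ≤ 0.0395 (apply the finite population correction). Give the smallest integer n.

924

Without fpc, n₀ = s²/D = 37.84/0.0395 = 957.9747.
With fpc, (1 − n/N)·s²/n ≤ D requires n ≥ n₀/(1 + n₀/N) = 957.9747/(1 + 957.9747/25700) = 923.5491.
Rounding up, n = 924.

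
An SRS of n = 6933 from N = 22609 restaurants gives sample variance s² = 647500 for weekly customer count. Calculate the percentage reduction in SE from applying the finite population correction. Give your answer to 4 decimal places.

16.7322

f = n/N = 6933/22609 = 0.30664780.
SE_no-fpc = √(s²/n) = 9.6640526; SE_fpc = √((1−f)s²/n) = 8.0470414.
Ratio = √(1−f) = 0.83267773. Reduction = 100·(1 − 0.83267773) = 16.7322%.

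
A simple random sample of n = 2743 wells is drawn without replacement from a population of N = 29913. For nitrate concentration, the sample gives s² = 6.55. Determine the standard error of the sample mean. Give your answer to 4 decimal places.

0.0466

Under SRS without replacement, Var(ȳ) = (1 − f)·s²/n with f = n/N = 2743/29913 = 0.09169926.
Var(ȳ) = (1 − 0.09169926)·6.55/2743 = 0.90830074·0.0023878965 = 0.0021689281.
SE(ȳ) = √(0.0021689281) = 0.0466.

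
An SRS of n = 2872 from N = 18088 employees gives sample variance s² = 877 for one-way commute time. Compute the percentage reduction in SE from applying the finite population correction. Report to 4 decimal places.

8.2819

f = n/N = 2872/18088 = 0.15877930.
SE_no-fpc = √(s²/n) = 0.5525958; SE_fpc = √((1−f)s²/n) = 0.50683028.
Ratio = √(1−f) = 0.91718084. Reduction = 100·(1 − 0.91718084) = 8.2819%.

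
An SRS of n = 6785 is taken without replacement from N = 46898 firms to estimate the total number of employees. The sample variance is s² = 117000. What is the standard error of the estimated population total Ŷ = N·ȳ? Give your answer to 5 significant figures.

Var(Ŷ) = N²·Var(ȳ) = N²·(1 − n/N)·s²/n.
f = 6785/46898 = 0.14467568; Var(ȳ) = 0.85532432·117000/6785 = 14.749145.
Var(Ŷ) = 46898² · 14.749145 = 3.24396 × 10^10.
SE(Ŷ) = √(3.24396 × 10^10) = 180110.

180110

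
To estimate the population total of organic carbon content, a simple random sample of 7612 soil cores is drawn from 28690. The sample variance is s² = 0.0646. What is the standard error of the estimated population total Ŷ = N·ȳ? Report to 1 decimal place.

Var(Ŷ) = N²·Var(ȳ) = N²·(1 − n/N)·s²/n.
f = 7612/28690 = 0.26531893; Var(ȳ) = 0.73468107·0.0646/7612 = 6.2349445 × 10^-6.
Var(Ŷ) = 28690² · (6.2349445 × 10^-6) = 5132.0832.
SE(Ŷ) = √(5132.0832) = 71.6.

71.6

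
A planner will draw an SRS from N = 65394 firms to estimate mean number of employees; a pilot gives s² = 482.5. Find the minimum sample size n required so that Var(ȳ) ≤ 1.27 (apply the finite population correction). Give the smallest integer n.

Without fpc, n₀ = s²/D = 482.5/1.27 = 379.9213.
With fpc, (1 − n/N)·s²/n ≤ D requires n ≥ n₀/(1 + n₀/N) = 379.9213/(1 + 379.9213/65394) = 377.7268.
Rounding up, n = 378.

378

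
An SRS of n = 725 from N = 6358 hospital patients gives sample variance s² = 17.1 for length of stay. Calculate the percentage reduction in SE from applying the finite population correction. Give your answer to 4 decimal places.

5.8740

f = n/N = 725/6358 = 0.11402957.
SE_no-fpc = √(s²/n) = 0.15357802; SE_fpc = √((1−f)s²/n) = 0.14455685.
Ratio = √(1−f) = 0.94126002. Reduction = 100·(1 − 0.94126002) = 5.8740%.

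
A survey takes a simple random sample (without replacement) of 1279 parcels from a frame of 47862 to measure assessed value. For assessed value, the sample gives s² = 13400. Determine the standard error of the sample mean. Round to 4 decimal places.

Under SRS without replacement, Var(ȳ) = (1 − f)·s²/n with f = n/N = 1279/47862 = 0.02672266.
Var(ȳ) = (1 − 0.02672266)·13400/1279 = 0.97327734·10.476935 = 10.196964.
SE(ȳ) = √(10.196964) = 3.1933.

3.1933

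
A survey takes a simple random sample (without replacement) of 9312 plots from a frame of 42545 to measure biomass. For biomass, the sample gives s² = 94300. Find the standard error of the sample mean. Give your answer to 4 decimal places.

2.8125

Under SRS without replacement, Var(ȳ) = (1 − f)·s²/n with f = n/N = 9312/42545 = 0.21887413.
Var(ȳ) = (1 − 0.21887413)·94300/9312 = 0.78112587·10.126718 = 7.9102415.
SE(ȳ) = √(7.9102415) = 2.8125.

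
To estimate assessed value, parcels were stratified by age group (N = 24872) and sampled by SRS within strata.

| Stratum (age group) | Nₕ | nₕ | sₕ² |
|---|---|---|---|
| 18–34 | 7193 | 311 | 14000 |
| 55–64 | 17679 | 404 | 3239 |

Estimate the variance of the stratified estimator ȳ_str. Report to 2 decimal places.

7.56

Var(ȳ_str) = Σₕ Wₕ²(1 − fₕ)sₕ²/nₕ with Wₕ = Nₕ/N, N = 24872.
18–34: Wₕ = 0.28920071; term = 0.28920071²·(1 − 0.04323648)·14000/311 = 3.602226.
55–64: Wₕ = 0.71079929; term = 0.71079929²·(1 − 0.02285197)·3239/404 = 3.9580741.
Sum = 7.5603001.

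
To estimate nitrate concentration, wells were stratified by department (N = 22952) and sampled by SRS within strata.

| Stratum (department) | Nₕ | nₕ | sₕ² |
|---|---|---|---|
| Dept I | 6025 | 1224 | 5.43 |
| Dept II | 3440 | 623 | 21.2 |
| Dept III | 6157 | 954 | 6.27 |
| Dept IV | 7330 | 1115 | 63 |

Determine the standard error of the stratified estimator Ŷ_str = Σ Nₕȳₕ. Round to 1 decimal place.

Var(Ŷ_str) = Σₕ Nₕ²(1 − fₕ)sₕ²/nₕ.
Dept I: 6025²·(1 − 1224/6025)·5.43/1224 = 128323.79.
Dept II: 3440²·(1 − 623/3440)·21.2/623 = 329756.3.
Dept III: 6157²·(1 − 954/6157)·6.27/954 = 210543.65.
Dept IV: 7330²·(1 − 1115/7330)·63/1115 = 2.5740133 × 10^6.
Sum = 3.242637 × 10^6.
SE = √(3.242637 × 10^6) = 1800.7.

1800.7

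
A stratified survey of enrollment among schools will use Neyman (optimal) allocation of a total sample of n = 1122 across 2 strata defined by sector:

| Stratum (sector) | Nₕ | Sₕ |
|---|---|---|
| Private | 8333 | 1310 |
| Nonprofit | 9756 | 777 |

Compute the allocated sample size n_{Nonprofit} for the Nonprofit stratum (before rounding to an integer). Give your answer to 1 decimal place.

Neyman allocation: nₕ = n·NₕSₕ / Σⱼ NⱼSⱼ.
Σ NⱼSⱼ = 8333·1310 + 9756·777 = 1.8496642 × 10^7.
n_{Nonprofit} = 1122·9756·777 / (1.8496642 × 10^7) = 459.8.

459.8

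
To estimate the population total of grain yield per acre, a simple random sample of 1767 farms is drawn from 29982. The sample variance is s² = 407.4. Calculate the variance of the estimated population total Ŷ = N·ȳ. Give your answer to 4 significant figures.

1.950 × 10^8

Var(Ŷ) = N²·Var(ȳ) = N²·(1 − n/N)·s²/n.
f = 1767/29982 = 0.05893536; Var(ȳ) = 0.94106464·407.4/1767 = 0.21697212.
Var(Ŷ) = 29982² · 0.21697212 = 1.9504065 × 10^8.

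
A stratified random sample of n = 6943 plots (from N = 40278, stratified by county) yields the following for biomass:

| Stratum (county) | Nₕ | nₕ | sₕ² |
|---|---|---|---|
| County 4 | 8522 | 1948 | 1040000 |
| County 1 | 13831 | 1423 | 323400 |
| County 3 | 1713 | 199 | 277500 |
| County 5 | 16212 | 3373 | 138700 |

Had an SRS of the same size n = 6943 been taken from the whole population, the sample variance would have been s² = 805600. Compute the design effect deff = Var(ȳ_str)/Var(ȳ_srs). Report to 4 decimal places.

Var(ȳ_str) = Σ Wₕ²(1−fₕ)sₕ²/nₕ with Wₕ = Nₕ/40278:
  County 4: (8522/40278)²·(1−1948/8522)·1040000/1948 = 18.436557
  County 1: (13831/40278)²·(1−1423/13831)·323400/1423 = 24.041119
  County 3: (1713/40278)²·(1−199/1713)·277500/199 = 2.2292427
  County 5: (16212/40278)²·(1−3373/16212)·138700/3373 = 5.2758461
  → Var(ȳ_str) = 49.982765.
Var(ȳ_srs) = (1 − 6943/40278)·805600/6943 = 96.029541.
deff = 49.982765 / 96.029541 = 0.5205.

0.5205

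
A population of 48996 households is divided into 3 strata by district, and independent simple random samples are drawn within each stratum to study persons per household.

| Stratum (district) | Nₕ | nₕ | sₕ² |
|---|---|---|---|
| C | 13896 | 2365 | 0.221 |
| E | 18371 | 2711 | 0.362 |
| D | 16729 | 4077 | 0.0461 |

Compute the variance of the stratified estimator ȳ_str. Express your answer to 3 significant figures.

Var(ȳ_str) = Σₕ Wₕ²(1 − fₕ)sₕ²/nₕ with Wₕ = Nₕ/N, N = 48996.
C: Wₕ = 0.28361499; term = 0.28361499²·(1 − 0.17019286)·0.221/2365 = 6.2373003 × 10^-6.
E: Wₕ = 0.37494898; term = 0.37494898²·(1 − 0.14756954)·0.362/2711 = 1.6002298 × 10^-5.
D: Wₕ = 0.34143604; term = 0.34143604²·(1 − 0.24370853)·0.0461/4077 = 9.9693795 × 10^-7.
Sum = 2.3236536 × 10^-5.

2.32 × 10^-5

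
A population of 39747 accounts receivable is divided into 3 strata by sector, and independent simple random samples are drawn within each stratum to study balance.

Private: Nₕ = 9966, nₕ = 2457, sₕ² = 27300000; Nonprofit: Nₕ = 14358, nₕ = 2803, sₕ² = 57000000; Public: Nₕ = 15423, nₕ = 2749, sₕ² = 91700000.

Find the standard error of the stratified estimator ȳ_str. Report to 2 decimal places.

Var(ȳ_str) = Σₕ Wₕ²(1 − fₕ)sₕ²/nₕ with Wₕ = Nₕ/N, N = 39747.
Private: Wₕ = 0.25073590; term = 0.25073590²·(1 − 0.24653823)·27300000/2457 = 526.3223.
Nonprofit: Wₕ = 0.36123481; term = 0.36123481²·(1 − 0.19522218)·57000000/2803 = 2135.5362.
Public: Wₕ = 0.38802929; term = 0.38802929²·(1 − 0.17824029)·91700000/2749 = 4127.3229.
Sum = 6789.1814.
SE = √(6789.1814) = 82.40.

82.40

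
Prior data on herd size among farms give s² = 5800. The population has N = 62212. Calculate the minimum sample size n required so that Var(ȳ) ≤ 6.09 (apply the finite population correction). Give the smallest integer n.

Without fpc, n₀ = s²/D = 5800/6.09 = 952.3810.
With fpc, (1 − n/N)·s²/n ≤ D requires n ≥ n₀/(1 + n₀/N) = 952.3810/(1 + 952.3810/62212) = 938.0212.
Rounding up, n = 939.

939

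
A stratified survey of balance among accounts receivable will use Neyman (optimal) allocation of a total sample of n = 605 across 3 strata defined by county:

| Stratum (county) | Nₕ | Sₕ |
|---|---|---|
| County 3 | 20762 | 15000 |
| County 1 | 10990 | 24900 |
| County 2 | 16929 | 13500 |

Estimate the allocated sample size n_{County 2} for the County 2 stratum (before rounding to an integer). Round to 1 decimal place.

Neyman allocation: nₕ = n·NₕSₕ / Σⱼ NⱼSⱼ.
Σ NⱼSⱼ = 20762·15000 + 10990·24900 + 16929·13500 = 8.136225 × 10^8.
n_{County 2} = 605·16929·13500 / (8.136225 × 10^8) = 169.9.

169.9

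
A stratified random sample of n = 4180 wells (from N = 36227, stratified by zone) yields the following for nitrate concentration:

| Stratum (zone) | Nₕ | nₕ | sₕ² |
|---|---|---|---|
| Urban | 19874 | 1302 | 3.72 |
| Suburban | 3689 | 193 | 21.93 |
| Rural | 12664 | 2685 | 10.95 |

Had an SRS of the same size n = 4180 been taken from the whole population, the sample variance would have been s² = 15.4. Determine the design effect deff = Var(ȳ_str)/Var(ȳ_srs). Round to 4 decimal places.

0.7097

Var(ȳ_str) = Σ Wₕ²(1−fₕ)sₕ²/nₕ with Wₕ = Nₕ/36227:
  Urban: (19874/36227)²·(1−1302/19874)·3.72/1302 = 8.035468 × 10^-4
  Suburban: (3689/36227)²·(1−193/3689)·21.93/193 = 0.0011165975
  Rural: (12664/36227)²·(1−2685/12664)·10.95/2685 = 3.9270191 × 10^-4
  → Var(ȳ_str) = 0.0023128462.
Var(ȳ_srs) = (1 − 4180/36227)·15.4/4180 = 0.0032591132.
deff = 0.0023128462 / 0.0032591132 = 0.7097.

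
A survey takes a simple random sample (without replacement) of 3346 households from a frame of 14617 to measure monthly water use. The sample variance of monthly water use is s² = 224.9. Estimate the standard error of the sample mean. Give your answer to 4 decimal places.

0.2277

Under SRS without replacement, Var(ȳ) = (1 − f)·s²/n with f = n/N = 3346/14617 = 0.22891154.
Var(ȳ) = (1 − 0.22891154)·224.9/3346 = 0.77108846·0.067214585 = 0.05182839.
SE(ȳ) = √(0.05182839) = 0.2277.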